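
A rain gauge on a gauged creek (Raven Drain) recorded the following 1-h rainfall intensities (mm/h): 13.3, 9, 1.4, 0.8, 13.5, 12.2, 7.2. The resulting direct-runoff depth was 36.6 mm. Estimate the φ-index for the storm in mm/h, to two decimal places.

Only the 5 blocks with intensity above φ contribute runoff: 13.3, 9, 13.5, 12.2, 7.2 mm/h.
Σ(I−φ)·Δt = d  ⇒  (13.3+9+13.5+12.2+7.2 − 5φ)·1 = 36.6
φ = (55.20 − 36.6/1) / 5 = 3.72 mm/h.

φ ≈ 3.72 mm/h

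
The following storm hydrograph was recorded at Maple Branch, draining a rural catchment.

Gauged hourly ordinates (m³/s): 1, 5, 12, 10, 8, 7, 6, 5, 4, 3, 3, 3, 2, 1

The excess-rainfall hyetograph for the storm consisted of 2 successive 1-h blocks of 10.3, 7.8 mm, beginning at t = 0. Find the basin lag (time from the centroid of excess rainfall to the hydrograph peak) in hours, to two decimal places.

Centroid of excess rainfall: t_c = Σ P_i·t̄_i / ΣP_i = 0.9309 h (block centres at 0.5, 1.5 h).
Hydrograph peak occurs at t = 2 h, so basin lag t_L = 2 − 0.9309 = 1.07 h.

t_L ≈ 1.07 h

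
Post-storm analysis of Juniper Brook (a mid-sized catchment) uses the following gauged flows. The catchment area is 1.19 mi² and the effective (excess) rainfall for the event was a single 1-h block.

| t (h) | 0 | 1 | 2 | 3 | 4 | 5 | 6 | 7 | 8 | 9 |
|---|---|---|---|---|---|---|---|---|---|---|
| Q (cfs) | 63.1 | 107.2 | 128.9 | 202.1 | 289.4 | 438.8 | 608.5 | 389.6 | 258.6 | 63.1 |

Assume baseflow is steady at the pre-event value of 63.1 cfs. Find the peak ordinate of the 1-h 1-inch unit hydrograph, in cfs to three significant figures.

Direct runoff: 0.0, 44.1, 65.8, 139.0, 226.3, 375.7, 545.4, 326.5, 195.5, 0.0 cfs; ΣQ_DR = 1918 cfs, peak = 545.4 cfs.
Runoff depth d = ΣQ_DR·Δt / A = 1918 × 3600 / (1.19 mi²) = 2.498 in.
The 1-inch UH is the DRH scaled by (1 in)/d, so U_p = 545.4 × 1/2.498 = 218 cfs.

U_p ≈ 218 cfs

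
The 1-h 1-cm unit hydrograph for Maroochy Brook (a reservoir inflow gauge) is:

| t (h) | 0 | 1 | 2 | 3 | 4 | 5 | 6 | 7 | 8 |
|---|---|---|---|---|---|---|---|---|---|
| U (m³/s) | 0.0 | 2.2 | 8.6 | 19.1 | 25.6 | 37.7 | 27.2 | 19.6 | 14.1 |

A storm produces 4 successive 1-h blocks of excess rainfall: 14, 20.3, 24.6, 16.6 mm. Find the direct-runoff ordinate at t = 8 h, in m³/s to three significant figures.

By discrete convolution, Q_j = Σ (P_i / 10 mm) · U_{j−i}.
At t = 8 h (j=8): Q = (14/10)·14.1 + (20.3/10)·19.6 + (24.6/10)·27.2 + (16.6/10)·37.7 = 189 m³/s.

Q ≈ 189 m³/s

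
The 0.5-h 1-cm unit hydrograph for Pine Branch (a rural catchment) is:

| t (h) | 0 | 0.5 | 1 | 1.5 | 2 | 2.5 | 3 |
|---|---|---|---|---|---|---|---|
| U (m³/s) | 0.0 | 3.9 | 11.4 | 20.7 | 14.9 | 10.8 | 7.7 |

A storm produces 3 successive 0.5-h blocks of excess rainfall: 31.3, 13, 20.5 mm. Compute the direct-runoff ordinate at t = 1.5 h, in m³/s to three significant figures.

By discrete convolution, Q_j = Σ (P_i / 10 mm) · U_{j−i}.
At t = 1.5 h (j=3): Q = (31.3/10)·20.7 + (13/10)·11.4 + (20.5/10)·3.9 = 87.6 m³/s.

Q ≈ 87.6 m³/s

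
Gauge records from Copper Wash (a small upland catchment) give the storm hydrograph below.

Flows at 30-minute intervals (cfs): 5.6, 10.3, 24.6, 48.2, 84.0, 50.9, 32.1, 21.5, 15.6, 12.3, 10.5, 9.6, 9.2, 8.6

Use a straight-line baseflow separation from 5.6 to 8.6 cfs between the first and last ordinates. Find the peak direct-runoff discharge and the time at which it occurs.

Subtracting baseflow gives direct-runoff ordinates: 0.00, 4.47, 18.54, 41.91, 77.48, 44.15, 25.12, 14.28, 8.15, 4.62, 2.59, 1.46, 0.83, 0.00 cfs.
The maximum is 77.48 cfs, occurring at the reading for t = 2 h.

Q_p = 77.48 cfs at t = 2 h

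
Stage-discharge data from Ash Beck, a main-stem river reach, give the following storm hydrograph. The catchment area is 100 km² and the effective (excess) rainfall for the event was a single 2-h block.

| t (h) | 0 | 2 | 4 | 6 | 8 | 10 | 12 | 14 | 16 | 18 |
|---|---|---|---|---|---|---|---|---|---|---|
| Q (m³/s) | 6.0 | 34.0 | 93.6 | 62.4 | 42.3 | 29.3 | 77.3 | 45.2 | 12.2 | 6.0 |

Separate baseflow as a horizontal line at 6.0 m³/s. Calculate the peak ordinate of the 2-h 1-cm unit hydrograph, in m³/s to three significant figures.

Direct runoff: 0.0, 28.0, 87.6, 56.4, 36.3, 23.3, 71.3, 39.2, 6.2, 0.0 m³/s; ΣQ_DR = 348.3 m³/s, peak = 87.6 m³/s.
Runoff depth d = ΣQ_DR·Δt / A = 348.3 × 7200 / (100 km²) = 25.08 mm.
The 1-cm UH is the DRH scaled by (10 mm)/d, so U_p = 87.6 × 10/25.08 = 34.9 m³/s.

U_p ≈ 34.9 m³/s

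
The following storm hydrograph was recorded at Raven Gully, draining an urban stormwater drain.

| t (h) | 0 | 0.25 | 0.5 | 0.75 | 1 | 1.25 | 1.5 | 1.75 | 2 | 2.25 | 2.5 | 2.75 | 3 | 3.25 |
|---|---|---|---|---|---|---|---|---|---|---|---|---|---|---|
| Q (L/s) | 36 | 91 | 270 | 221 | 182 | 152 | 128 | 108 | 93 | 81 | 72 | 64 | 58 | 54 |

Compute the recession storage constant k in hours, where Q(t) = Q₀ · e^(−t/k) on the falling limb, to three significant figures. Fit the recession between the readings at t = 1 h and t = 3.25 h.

On the falling limb, Q drops from 182 to 54 L/s between t = 1 h and t = 3.25 h (Δt = 2.25 h).
k = −Δt / ln(Q₂/Q₁) = −2.25 / ln(54/182) = 1.85 h.

k ≈ 1.85 h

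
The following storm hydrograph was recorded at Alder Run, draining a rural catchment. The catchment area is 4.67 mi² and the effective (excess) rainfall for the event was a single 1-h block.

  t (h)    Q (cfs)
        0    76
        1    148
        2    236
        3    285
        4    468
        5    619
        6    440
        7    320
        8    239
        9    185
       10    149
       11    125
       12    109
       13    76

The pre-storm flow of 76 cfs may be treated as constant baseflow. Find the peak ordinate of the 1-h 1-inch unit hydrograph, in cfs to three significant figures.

U_p ≈ 679 cfs

Direct runoff: 0.0, 72.0, 160.0, 209.0, 392.0, 543.0, 364.0, 244.0, 163.0, 109.0, 73.0, 49.0, 33.0, 0.0 cfs; ΣQ_DR = 2411 cfs, peak = 543.0 cfs.
Runoff depth d = ΣQ_DR·Δt / A = 2411 × 3600 / (4.67 mi²) = 0.8000 in.
The 1-inch UH is the DRH scaled by (1 in)/d, so U_p = 543.0 × 1/0.8000 = 679 cfs.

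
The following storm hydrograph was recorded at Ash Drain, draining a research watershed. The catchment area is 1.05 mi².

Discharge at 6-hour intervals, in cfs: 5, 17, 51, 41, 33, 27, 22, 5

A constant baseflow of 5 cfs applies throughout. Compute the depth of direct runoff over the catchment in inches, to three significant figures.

d ≈ 1.43 in

Direct runoff: 0.0, 12.0, 46.0, 36.0, 28.0, 22.0, 17.0, 0.0 cfs; ΣQ_DR = 161.0 cfs.
V = ΣQ_DR · Δt = 161.0 × 21600 s = 3.478 × 10^6 ft³.
Over A = 1.05 mi², depth = V / A = 1.43 in.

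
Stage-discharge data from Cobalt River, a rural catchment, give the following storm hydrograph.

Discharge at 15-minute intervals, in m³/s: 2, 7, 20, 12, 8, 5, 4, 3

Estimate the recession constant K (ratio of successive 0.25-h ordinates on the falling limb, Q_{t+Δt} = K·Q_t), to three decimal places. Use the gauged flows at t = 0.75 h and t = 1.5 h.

K ≈ 0.693

Using the recession-limb readings at t = 0.75 h and t = 1.5 h: Q falls from 12 to 4 m³/s over 3 intervals.
K = (Q₂/Q₁)^(1/3) = (4/12)^(1/3) = 0.693.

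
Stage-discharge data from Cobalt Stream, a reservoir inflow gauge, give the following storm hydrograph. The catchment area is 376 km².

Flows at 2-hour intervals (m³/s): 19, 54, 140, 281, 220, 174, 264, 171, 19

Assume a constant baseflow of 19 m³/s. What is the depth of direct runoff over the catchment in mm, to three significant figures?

d ≈ 22.4 mm

Direct runoff: 0.0, 35.0, 121.0, 262.0, 201.0, 155.0, 245.0, 152.0, 0.0 m³/s; ΣQ_DR = 1171 m³/s.
V = ΣQ_DR · Δt = 1171 × 7200 s = 8.431 × 10^6 m³.
Over A = 376 km², depth = V / A = 22.4 mm.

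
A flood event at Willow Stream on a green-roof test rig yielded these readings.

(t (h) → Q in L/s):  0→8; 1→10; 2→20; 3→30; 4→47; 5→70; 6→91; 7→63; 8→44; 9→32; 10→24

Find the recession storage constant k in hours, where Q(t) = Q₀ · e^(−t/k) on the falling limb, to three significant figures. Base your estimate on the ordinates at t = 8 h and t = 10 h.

k ≈ 3.30 h

On the falling limb, Q drops from 44 to 24 L/s between t = 8 h and t = 10 h (Δt = 2 h).
k = −Δt / ln(Q₂/Q₁) = −2 / ln(24/44) = 3.30 h.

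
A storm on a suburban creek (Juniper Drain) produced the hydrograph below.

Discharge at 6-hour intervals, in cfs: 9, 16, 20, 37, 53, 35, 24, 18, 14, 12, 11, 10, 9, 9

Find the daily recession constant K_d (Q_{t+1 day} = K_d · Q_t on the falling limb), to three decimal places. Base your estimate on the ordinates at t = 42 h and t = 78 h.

Between t = 42 h and t = 78 h the flow falls from 18 to 9 cfs over 6×6 h = 36 h.
Per-interval ratio K = (9/18)^(1/6) = 0.8909; K_d = K^(24/6) = 0.630.

K_d ≈ 0.630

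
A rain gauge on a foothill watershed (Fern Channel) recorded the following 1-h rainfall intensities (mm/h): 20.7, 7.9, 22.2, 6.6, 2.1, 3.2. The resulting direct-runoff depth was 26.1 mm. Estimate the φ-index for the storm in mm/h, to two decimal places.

Only the 2 blocks with intensity above φ contribute runoff: 20.7, 22.2 mm/h.
Σ(I−φ)·Δt = d  ⇒  (20.7+22.2 − 2φ)·1 = 26.1
φ = (42.90 − 26.1/1) / 2 = 8.40 mm/h.

φ ≈ 8.40 mm/h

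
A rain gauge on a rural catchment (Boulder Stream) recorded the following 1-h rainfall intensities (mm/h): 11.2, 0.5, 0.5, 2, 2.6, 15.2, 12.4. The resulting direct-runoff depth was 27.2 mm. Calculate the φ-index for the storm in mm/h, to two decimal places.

φ ≈ 3.87 mm/h

Only the 3 blocks with intensity above φ contribute runoff: 11.2, 15.2, 12.4 mm/h.
Σ(I−φ)·Δt = d  ⇒  (11.2+15.2+12.4 − 3φ)·1 = 27.2
φ = (38.80 − 27.2/1) / 3 = 3.87 mm/h.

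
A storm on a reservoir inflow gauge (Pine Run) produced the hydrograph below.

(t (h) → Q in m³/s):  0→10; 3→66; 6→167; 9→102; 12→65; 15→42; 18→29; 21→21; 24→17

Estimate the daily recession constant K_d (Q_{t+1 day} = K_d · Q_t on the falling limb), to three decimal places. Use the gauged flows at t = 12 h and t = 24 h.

Between t = 12 h and t = 24 h the flow falls from 65 to 17 m³/s over 4×3 h = 12 h.
Per-interval ratio K = (17/65)^(1/4) = 0.7151; K_d = K^(24/3) = 0.068.

K_d ≈ 0.068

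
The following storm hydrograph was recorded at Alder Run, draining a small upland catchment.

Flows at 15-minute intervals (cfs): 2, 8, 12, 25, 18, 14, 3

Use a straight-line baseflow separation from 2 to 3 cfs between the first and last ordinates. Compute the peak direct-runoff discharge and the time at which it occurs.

Subtracting baseflow gives direct-runoff ordinates: 0.00, 5.83, 9.67, 22.50, 15.33, 11.17, 0.00 cfs.
The maximum is 22.50 cfs, occurring at the reading for t = 0.75 h.

Q_p = 22.50 cfs at t = 0.75 h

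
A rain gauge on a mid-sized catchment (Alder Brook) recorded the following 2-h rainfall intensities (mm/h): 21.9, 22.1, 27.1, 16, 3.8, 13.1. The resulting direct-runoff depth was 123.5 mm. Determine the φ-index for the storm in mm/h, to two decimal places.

φ ≈ 7.69 mm/h

Only the 5 blocks with intensity above φ contribute runoff: 21.9, 22.1, 27.1, 16, 13.1 mm/h.
Σ(I−φ)·Δt = d  ⇒  (21.9+22.1+27.1+16+13.1 − 5φ)·2 = 123.5
φ = (100.2 − 123.5/2) / 5 = 7.69 mm/h.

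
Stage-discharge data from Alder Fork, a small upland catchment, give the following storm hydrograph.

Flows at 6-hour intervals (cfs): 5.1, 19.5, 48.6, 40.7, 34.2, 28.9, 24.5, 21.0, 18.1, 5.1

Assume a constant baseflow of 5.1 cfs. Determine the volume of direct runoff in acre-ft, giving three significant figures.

Direct-runoff ordinates (Q − Q_b): 0.0, 14.4, 43.5, 35.6, 29.1, 23.8, 19.4, 15.9, 13.0, 0.0 cfs.
ΣQ_DR = 194.7 cfs.
With Δt = 6 h = 21600 s, V = ΣQ_DR · Δt = 194.7 × 21600 = 4.21 × 10^6 ft³ = 96.5 acre-ft.

V ≈ 96.5 acre-ft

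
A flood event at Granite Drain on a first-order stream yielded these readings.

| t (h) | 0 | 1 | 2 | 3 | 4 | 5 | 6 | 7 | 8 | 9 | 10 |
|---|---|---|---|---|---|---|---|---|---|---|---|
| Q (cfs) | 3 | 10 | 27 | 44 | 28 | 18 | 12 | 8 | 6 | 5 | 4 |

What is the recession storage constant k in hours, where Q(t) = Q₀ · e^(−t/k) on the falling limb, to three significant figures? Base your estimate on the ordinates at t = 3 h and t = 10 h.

On the falling limb, Q drops from 44 to 4 cfs between t = 3 h and t = 10 h (Δt = 7 h).
k = −Δt / ln(Q₂/Q₁) = −7 / ln(4/44) = 2.92 h.

k ≈ 2.92 h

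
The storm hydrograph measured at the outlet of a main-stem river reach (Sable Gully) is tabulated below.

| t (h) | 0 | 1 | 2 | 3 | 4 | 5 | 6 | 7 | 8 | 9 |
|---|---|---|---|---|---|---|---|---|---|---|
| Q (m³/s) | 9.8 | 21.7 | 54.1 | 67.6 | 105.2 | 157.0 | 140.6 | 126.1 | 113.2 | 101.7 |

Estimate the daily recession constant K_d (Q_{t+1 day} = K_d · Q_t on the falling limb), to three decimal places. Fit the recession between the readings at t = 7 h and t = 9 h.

K_d ≈ 0.076

Between t = 7 h and t = 9 h the flow falls from 126.1 to 101.7 m³/s over 2×1 h = 2 h.
Per-interval ratio K = (101.7/126.1)^(1/2) = 0.8981; K_d = K^(24/1) = 0.076.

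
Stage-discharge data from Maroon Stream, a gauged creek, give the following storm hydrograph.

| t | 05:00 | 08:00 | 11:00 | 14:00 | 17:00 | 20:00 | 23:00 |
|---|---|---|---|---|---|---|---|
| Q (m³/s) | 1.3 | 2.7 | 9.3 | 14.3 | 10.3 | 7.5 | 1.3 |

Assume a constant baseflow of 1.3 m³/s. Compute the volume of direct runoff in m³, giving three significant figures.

Direct-runoff ordinates (Q − Q_b): 0.0, 1.4, 8.0, 13.0, 9.0, 6.2, 0.0 m³/s.
ΣQ_DR = 37.60 m³/s.
With Δt = 3 h = 10800 s, V = ΣQ_DR · Δt = 37.60 × 10800 = 4.06 × 10^5 m³.

V ≈ 4.06 × 10^5 m³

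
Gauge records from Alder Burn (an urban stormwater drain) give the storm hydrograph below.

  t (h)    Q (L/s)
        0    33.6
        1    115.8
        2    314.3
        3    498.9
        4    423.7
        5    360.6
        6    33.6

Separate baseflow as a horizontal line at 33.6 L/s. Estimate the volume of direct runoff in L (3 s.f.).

Direct-runoff ordinates (Q − Q_b): 0.0, 82.2, 280.7, 465.3, 390.1, 327.0, 0.0 L/s.
ΣQ_DR = 1545 L/s.
With Δt = 1 h = 3600 s, V = ΣQ_DR · Δt = 1545 × 3600 = 5.56 × 10^6 L.

V ≈ 5.56 × 10^6 L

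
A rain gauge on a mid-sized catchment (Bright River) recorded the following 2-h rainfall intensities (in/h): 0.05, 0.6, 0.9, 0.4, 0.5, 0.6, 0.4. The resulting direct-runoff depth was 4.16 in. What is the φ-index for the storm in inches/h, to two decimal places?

φ ≈ 0.22 in/h

Only the 6 blocks with intensity above φ contribute runoff: 0.6, 0.9, 0.4, 0.5, 0.6, 0.4 in/h.
Σ(I−φ)·Δt = d  ⇒  (0.6+0.9+0.4+0.5+0.6+0.4 − 6φ)·2 = 4.16
φ = (3.400 − 4.16/2) / 6 = 0.22 in/h.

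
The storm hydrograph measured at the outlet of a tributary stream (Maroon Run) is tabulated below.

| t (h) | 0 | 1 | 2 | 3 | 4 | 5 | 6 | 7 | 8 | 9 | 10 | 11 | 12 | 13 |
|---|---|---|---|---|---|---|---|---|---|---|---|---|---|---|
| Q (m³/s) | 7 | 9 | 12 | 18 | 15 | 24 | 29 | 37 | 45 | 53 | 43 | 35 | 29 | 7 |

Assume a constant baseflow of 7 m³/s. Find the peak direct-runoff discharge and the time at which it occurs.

Subtracting baseflow gives direct-runoff ordinates: 0.0, 2.0, 5.0, 11.0, 8.0, 17.0, 22.0, 30.0, 38.0, 46.0, 36.0, 28.0, 22.0, 0.0 m³/s.
The maximum is 46.0 m³/s, occurring at the reading for t = 9 h.

Q_p = 46.0 m³/s at t = 9 h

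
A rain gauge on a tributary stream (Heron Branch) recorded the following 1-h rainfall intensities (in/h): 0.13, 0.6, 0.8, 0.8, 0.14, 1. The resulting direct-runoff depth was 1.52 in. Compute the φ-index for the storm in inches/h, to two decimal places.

Only the 4 blocks with intensity above φ contribute runoff: 0.6, 0.8, 0.8, 1 in/h.
Σ(I−φ)·Δt = d  ⇒  (0.6+0.8+0.8+1 − 4φ)·1 = 1.52
φ = (3.200 − 1.52/1) / 4 = 0.42 in/h.

φ ≈ 0.42 in/h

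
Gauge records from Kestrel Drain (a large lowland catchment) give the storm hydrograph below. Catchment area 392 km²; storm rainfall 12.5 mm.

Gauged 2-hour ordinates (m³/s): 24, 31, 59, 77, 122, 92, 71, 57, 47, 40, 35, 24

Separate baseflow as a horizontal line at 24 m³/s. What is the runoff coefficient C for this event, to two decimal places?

C ≈ 0.57

ΣQ_DR = 391.0 m³/s; V = ΣQ_DR·Δt = 2.815 × 10^6 m³.
Runoff depth d = V / A = 7.182 mm.
C = d / P = 7.182 / 12.5 = 0.57.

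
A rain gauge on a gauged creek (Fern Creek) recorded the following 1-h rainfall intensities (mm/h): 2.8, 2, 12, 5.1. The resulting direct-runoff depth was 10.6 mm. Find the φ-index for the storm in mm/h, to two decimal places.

Only the 2 blocks with intensity above φ contribute runoff: 12, 5.1 mm/h.
Σ(I−φ)·Δt = d  ⇒  (12+5.1 − 2φ)·1 = 10.6
φ = (17.10 − 10.6/1) / 2 = 3.25 mm/h.

φ ≈ 3.25 mm/h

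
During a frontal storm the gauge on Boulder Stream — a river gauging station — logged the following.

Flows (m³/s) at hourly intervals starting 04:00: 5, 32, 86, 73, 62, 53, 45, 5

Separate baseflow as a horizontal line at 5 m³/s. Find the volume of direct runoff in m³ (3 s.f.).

V ≈ 1.16 × 10^6 m³

Direct-runoff ordinates (Q − Q_b): 0.0, 27.0, 81.0, 68.0, 57.0, 48.0, 40.0, 0.0 m³/s.
ΣQ_DR = 321.0 m³/s.
With Δt = 1 h = 3600 s, V = ΣQ_DR · Δt = 321.0 × 3600 = 1.16 × 10^6 m³.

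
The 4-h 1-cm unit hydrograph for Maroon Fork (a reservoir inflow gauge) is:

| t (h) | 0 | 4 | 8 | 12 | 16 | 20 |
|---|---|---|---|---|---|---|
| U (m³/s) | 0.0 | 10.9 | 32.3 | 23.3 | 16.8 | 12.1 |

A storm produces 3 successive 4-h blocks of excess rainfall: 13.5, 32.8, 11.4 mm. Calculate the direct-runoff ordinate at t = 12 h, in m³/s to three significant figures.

Q ≈ 150 m³/s

By discrete convolution, Q_j = Σ (P_i / 10 mm) · U_{j−i}.
At t = 12 h (j=3): Q = (13.5/10)·23.3 + (32.8/10)·32.3 + (11.4/10)·10.9 = 150 m³/s.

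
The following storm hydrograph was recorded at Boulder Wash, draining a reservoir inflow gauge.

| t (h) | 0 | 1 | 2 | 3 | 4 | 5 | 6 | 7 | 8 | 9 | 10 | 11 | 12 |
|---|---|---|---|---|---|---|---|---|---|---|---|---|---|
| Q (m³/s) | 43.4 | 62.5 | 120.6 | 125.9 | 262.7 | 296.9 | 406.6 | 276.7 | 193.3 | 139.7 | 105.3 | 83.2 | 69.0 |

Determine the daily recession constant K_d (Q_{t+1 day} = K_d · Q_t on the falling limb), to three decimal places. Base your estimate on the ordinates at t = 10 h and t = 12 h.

Between t = 10 h and t = 12 h the flow falls from 105.3 to 69.0 m³/s over 2×1 h = 2 h.
Per-interval ratio K = (69.0/105.3)^(1/2) = 0.8095; K_d = K^(24/1) = 0.006.

K_d ≈ 0.006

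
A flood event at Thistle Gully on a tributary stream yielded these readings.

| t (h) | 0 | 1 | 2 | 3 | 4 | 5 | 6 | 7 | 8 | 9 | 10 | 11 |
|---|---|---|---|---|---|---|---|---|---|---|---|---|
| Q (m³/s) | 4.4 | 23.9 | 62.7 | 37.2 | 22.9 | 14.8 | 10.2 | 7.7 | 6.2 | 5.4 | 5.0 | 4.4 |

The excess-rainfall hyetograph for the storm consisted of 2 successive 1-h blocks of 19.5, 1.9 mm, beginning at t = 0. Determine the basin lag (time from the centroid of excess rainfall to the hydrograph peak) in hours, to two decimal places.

t_L ≈ 1.41 h

Centroid of excess rainfall: t_c = Σ P_i·t̄_i / ΣP_i = 0.5888 h (block centres at 0.5, 1.5 h).
Hydrograph peak occurs at t = 2 h, so basin lag t_L = 2 − 0.5888 = 1.41 h.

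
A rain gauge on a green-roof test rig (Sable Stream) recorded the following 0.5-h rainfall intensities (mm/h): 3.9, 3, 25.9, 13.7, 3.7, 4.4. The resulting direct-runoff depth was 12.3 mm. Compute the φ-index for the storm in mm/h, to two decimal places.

φ ≈ 7.50 mm/h

Only the 2 blocks with intensity above φ contribute runoff: 25.9, 13.7 mm/h.
Σ(I−φ)·Δt = d  ⇒  (25.9+13.7 − 2φ)·0.5 = 12.3
φ = (39.60 − 12.3/0.5) / 2 = 7.50 mm/h.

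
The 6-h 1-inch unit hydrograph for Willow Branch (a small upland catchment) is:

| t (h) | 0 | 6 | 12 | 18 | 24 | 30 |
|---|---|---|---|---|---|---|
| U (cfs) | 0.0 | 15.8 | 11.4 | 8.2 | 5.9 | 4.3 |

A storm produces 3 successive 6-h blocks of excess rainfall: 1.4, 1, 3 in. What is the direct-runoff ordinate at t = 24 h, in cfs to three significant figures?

Q ≈ 50.7 cfs

By discrete convolution, Q_j = Σ (P_i / 1 in) · U_{j−i}.
At t = 24 h (j=4): Q = (1.4/1)·5.9 + (1/1)·8.2 + (3/1)·11.4 = 50.7 cfs.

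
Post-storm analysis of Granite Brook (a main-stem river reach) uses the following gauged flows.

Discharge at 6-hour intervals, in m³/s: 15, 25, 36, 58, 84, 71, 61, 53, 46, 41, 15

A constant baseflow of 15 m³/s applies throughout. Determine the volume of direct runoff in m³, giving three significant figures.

Direct-runoff ordinates (Q − Q_b): 0.0, 10.0, 21.0, 43.0, 69.0, 56.0, 46.0, 38.0, 31.0, 26.0, 0.0 m³/s.
ΣQ_DR = 340.0 m³/s.
With Δt = 6 h = 21600 s, V = ΣQ_DR · Δt = 340.0 × 21600 = 7.34 × 10^6 m³.

V ≈ 7.34 × 10^6 m³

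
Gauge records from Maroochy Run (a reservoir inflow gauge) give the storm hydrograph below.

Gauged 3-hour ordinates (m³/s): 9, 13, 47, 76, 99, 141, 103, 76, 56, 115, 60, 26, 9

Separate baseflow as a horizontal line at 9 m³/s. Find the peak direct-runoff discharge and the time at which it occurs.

Subtracting baseflow gives direct-runoff ordinates: 0.0, 4.0, 38.0, 67.0, 90.0, 132.0, 94.0, 67.0, 47.0, 106.0, 51.0, 17.0, 0.0 m³/s.
The maximum is 132.0 m³/s, occurring at the reading for t = 15 h.

Q_p = 132.0 m³/s at t = 15 h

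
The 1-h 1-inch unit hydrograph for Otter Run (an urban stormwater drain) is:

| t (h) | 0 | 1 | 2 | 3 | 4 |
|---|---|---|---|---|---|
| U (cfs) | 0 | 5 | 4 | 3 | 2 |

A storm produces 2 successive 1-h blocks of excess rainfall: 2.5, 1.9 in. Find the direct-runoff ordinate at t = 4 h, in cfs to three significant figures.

By discrete convolution, Q_j = Σ (P_i / 1 in) · U_{j−i}.
At t = 4 h (j=4): Q = (2.5/1)·2 + (1.9/1)·3 = 10.7 cfs.

Q ≈ 10.7 cfs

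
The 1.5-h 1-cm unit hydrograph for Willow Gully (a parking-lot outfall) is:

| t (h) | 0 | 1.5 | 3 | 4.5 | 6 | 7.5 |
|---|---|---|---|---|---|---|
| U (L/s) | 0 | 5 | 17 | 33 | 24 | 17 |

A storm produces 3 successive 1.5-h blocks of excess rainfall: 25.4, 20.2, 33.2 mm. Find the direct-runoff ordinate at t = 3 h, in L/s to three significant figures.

By discrete convolution, Q_j = Σ (P_i / 10 mm) · U_{j−i}.
At t = 3 h (j=2): Q = (25.4/10)·17 + (20.2/10)·5 + (33.2/10)·0 = 53.3 L/s.

Q ≈ 53.3 L/s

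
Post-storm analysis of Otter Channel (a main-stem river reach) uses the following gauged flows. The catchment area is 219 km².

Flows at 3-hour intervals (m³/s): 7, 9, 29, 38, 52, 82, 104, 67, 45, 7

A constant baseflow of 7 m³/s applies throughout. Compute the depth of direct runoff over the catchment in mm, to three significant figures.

Direct runoff: 0.0, 2.0, 22.0, 31.0, 45.0, 75.0, 97.0, 60.0, 38.0, 0.0 m³/s; ΣQ_DR = 370.0 m³/s.
V = ΣQ_DR · Δt = 370.0 × 10800 s = 3.996 × 10^6 m³.
Over A = 219 km², depth = V / A = 18.2 mm.

d ≈ 18.2 mm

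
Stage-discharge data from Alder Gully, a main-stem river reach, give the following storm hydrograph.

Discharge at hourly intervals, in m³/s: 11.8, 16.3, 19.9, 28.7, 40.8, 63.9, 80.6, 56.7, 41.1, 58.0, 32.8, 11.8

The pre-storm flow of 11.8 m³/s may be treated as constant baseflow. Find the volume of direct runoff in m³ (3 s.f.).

V ≈ 1.15 × 10^6 m³

Direct-runoff ordinates (Q − Q_b): 0.0, 4.5, 8.1, 16.9, 29.0, 52.1, 68.8, 44.9, 29.3, 46.2, 21.0, 0.0 m³/s.
ΣQ_DR = 320.8 m³/s.
With Δt = 1 h = 3600 s, V = ΣQ_DR · Δt = 320.8 × 3600 = 1.15 × 10^6 m³.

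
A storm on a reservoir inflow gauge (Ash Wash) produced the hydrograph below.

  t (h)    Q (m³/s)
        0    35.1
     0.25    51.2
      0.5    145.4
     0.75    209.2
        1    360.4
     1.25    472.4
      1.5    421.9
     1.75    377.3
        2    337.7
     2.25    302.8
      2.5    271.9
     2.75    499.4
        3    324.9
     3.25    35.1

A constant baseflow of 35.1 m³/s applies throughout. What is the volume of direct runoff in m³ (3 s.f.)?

Direct-runoff ordinates (Q − Q_b): 0.0, 16.1, 110.3, 174.1, 325.3, 437.3, 386.8, 342.2, 302.6, 267.7, 236.8, 464.3, 289.8, 0.0 m³/s.
ΣQ_DR = 3353 m³/s.
With Δt = 0.25 h = 900 s, V = ΣQ_DR · Δt = 3353 × 900 = 3.02 × 10^6 m³.

V ≈ 3.02 × 10^6 m³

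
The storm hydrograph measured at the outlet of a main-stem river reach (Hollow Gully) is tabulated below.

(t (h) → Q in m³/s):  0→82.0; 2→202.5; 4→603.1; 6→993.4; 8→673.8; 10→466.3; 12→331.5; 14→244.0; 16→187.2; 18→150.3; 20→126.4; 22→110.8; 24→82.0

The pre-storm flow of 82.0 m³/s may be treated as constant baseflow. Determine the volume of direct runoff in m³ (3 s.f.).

V ≈ 2.29 × 10^7 m³

Direct-runoff ordinates (Q − Q_b): 0.0, 120.5, 521.1, 911.4, 591.8, 384.3, 249.5, 162.0, 105.2, 68.3, 44.4, 28.8, 0.0 m³/s.
ΣQ_DR = 3187 m³/s.
With Δt = 2 h = 7200 s, V = ΣQ_DR · Δt = 3187 × 7200 = 2.29 × 10^7 m³.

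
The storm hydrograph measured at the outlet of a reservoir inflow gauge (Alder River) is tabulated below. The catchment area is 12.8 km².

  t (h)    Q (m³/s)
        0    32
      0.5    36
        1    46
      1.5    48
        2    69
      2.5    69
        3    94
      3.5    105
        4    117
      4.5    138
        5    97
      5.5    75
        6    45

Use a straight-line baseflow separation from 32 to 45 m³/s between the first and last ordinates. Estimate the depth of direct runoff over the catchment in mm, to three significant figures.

d ≈ 66.2 mm

Direct runoff: 0.00, 2.92, 11.83, 12.75, 32.67, 31.58, 55.50, 65.42, 76.33, 96.25, 54.17, 31.08, 0.00 m³/s; ΣQ_DR = 470.5 m³/s.
V = ΣQ_DR · Δt = 470.5 × 1800 s = 8.469 × 10^5 m³.
Over A = 12.8 km², depth = V / A = 66.2 mm.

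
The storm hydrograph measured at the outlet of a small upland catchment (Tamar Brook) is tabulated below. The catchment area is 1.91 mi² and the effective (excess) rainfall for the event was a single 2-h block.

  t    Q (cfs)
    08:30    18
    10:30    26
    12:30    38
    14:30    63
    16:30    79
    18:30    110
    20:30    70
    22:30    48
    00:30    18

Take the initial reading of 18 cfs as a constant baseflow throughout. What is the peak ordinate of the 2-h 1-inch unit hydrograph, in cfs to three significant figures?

Direct runoff: 0.0, 8.0, 20.0, 45.0, 61.0, 92.0, 52.0, 30.0, 0.0 cfs; ΣQ_DR = 308.0 cfs, peak = 92.0 cfs.
Runoff depth d = ΣQ_DR·Δt / A = 308.0 × 7200 / (1.91 mi²) = 0.4998 in.
The 1-inch UH is the DRH scaled by (1 in)/d, so U_p = 92.0 × 1/0.4998 = 184 cfs.

U_p ≈ 184 cfs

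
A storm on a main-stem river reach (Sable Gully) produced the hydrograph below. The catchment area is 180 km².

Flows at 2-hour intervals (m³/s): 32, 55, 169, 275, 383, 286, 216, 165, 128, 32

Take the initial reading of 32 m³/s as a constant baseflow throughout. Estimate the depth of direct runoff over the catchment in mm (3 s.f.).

Direct runoff: 0.0, 23.0, 137.0, 243.0, 351.0, 254.0, 184.0, 133.0, 96.0, 0.0 m³/s; ΣQ_DR = 1421 m³/s.
V = ΣQ_DR · Δt = 1421 × 7200 s = 1.023 × 10^7 m³.
Over A = 180 km², depth = V / A = 56.8 mm.

d ≈ 56.8 mm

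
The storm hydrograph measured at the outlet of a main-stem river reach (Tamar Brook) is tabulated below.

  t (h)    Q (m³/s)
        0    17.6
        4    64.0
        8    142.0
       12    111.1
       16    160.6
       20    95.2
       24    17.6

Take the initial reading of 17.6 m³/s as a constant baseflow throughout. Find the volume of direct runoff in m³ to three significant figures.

Direct-runoff ordinates (Q − Q_b): 0.0, 46.4, 124.4, 93.5, 143.0, 77.6, 0.0 m³/s.
ΣQ_DR = 484.9 m³/s.
With Δt = 4 h = 14400 s, V = ΣQ_DR · Δt = 484.9 × 14400 = 6.98 × 10^6 m³.

V ≈ 6.98 × 10^6 m³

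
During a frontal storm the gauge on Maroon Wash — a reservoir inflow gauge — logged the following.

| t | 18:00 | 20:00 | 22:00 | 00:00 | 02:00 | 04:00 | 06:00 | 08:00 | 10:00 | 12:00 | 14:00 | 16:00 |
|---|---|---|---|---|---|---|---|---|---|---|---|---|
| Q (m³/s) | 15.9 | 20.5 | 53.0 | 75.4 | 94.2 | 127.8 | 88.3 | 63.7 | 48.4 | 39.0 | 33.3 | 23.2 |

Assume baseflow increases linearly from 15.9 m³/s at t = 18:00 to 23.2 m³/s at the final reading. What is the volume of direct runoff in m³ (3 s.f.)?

Direct-runoff ordinates (Q − Q_b): 0.00, 3.94, 35.77, 57.51, 75.65, 108.58, 68.42, 43.15, 27.19, 17.13, 10.76, 0.00 m³/s.
ΣQ_DR = 448.1 m³/s.
With Δt = 2 h = 7200 s, V = ΣQ_DR · Δt = 448.1 × 7200 = 3.23 × 10^6 m³.

V ≈ 3.23 × 10^6 m³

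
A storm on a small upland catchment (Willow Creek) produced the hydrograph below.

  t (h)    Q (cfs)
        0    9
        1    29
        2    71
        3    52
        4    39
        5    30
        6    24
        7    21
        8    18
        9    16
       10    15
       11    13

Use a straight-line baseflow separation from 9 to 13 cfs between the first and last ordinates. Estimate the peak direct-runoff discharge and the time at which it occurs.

Q_p = 61.27 cfs at t = 2 h

Subtracting baseflow gives direct-runoff ordinates: 0.00, 19.64, 61.27, 41.91, 28.55, 19.18, 12.82, 9.45, 6.09, 3.73, 2.36, 0.00 cfs.
The maximum is 61.27 cfs, occurring at the reading for t = 2 h.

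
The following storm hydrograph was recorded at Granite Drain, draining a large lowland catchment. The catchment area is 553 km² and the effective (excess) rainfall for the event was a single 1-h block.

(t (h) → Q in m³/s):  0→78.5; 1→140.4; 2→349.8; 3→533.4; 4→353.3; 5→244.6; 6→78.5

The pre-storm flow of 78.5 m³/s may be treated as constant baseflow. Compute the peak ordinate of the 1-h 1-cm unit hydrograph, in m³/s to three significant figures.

U_p ≈ 569 m³/s

Direct runoff: 0.0, 61.9, 271.3, 454.9, 274.8, 166.1, 0.0 m³/s; ΣQ_DR = 1229 m³/s, peak = 454.9 m³/s.
Runoff depth d = ΣQ_DR·Δt / A = 1229 × 3600 / (553 km²) = 8.001 mm.
The 1-cm UH is the DRH scaled by (10 mm)/d, so U_p = 454.9 × 10/8.001 = 569 m³/s.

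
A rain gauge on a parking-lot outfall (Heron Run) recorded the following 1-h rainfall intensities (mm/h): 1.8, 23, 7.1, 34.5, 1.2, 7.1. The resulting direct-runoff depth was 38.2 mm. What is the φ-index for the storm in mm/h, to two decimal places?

φ ≈ 9.65 mm/h

Only the 2 blocks with intensity above φ contribute runoff: 23, 34.5 mm/h.
Σ(I−φ)·Δt = d  ⇒  (23+34.5 − 2φ)·1 = 38.2
φ = (57.50 − 38.2/1) / 2 = 9.65 mm/h.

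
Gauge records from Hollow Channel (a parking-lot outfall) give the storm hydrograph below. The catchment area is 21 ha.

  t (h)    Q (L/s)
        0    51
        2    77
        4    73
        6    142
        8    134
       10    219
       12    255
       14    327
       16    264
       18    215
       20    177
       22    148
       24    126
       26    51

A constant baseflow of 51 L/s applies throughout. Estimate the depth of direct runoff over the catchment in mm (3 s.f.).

d ≈ 53.0 mm

Direct runoff: 0.0, 26.0, 22.0, 91.0, 83.0, 168.0, 204.0, 276.0, 213.0, 164.0, 126.0, 97.0, 75.0, 0.0 L/s; ΣQ_DR = 1545 L/s.
V = ΣQ_DR · Δt = 1545 × 7200 s = 1.112 × 10^7 L.
Over A = 21 ha, depth = V / A = 53.0 mm.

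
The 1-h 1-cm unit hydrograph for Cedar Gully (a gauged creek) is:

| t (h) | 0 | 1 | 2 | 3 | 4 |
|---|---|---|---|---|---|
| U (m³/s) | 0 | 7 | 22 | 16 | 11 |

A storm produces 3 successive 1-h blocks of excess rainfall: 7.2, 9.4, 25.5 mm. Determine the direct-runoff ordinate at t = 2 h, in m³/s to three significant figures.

Q ≈ 22.4 m³/s

By discrete convolution, Q_j = Σ (P_i / 10 mm) · U_{j−i}.
At t = 2 h (j=2): Q = (7.2/10)·22 + (9.4/10)·7 + (25.5/10)·0 = 22.4 m³/s.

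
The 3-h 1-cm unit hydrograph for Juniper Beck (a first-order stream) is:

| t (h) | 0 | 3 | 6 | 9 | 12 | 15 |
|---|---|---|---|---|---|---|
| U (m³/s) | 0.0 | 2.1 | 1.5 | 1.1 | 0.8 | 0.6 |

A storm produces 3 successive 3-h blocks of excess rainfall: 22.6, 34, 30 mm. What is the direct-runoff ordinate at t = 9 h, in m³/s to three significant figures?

Q ≈ 13.9 m³/s

By discrete convolution, Q_j = Σ (P_i / 10 mm) · U_{j−i}.
At t = 9 h (j=3): Q = (22.6/10)·1.1 + (34/10)·1.5 + (30/10)·2.1 = 13.9 m³/s.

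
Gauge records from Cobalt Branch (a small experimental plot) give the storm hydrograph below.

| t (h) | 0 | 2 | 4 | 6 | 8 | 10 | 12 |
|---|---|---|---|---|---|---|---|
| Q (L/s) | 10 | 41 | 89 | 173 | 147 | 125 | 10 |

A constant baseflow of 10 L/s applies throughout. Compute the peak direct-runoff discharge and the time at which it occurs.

Subtracting baseflow gives direct-runoff ordinates: 0.0, 31.0, 79.0, 163.0, 137.0, 115.0, 0.0 L/s.
The maximum is 163.0 L/s, occurring at the reading for t = 6 h.

Q_p = 163.0 L/s at t = 6 h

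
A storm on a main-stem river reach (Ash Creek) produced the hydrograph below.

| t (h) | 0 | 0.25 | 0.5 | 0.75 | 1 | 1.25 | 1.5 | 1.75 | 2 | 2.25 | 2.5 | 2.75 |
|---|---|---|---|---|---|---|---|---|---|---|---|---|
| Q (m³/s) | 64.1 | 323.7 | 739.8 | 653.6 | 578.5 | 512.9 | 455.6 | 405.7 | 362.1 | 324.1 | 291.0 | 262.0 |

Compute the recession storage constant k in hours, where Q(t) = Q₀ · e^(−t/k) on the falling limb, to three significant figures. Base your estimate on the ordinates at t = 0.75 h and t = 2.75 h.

On the falling limb, Q drops from 653.6 to 262.0 m³/s between t = 0.75 h and t = 2.75 h (Δt = 2 h).
k = −Δt / ln(Q₂/Q₁) = −2 / ln(262.0/653.6) = 2.19 h.

k ≈ 2.19 h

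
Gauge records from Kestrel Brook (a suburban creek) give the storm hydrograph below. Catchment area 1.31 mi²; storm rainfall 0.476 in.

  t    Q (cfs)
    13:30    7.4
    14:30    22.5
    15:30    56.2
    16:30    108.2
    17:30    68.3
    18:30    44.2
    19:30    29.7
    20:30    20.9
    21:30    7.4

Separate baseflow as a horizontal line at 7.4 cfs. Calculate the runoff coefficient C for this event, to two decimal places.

C ≈ 0.74

ΣQ_DR = 298.2 cfs; V = ΣQ_DR·Δt = 1.074 × 10^6 ft³.
Runoff depth d = V / A = 0.3527 in.
C = d / P = 0.3527 / 0.476 = 0.74.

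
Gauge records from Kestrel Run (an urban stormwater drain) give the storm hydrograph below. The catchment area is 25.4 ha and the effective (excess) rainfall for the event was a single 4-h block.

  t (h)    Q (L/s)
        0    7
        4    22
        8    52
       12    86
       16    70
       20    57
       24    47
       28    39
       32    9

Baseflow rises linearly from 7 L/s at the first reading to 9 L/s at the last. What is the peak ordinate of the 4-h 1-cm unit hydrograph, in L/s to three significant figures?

U_p ≈ 43.5 L/s

Direct runoff: 0.00, 14.75, 44.50, 78.25, 62.00, 48.75, 38.50, 30.25, 0.00 L/s; ΣQ_DR = 317.0 L/s, peak = 78.25 L/s.
Runoff depth d = ΣQ_DR·Δt / A = 317.0 × 14400 / (25.4 ha) = 17.97 mm.
The 1-cm UH is the DRH scaled by (10 mm)/d, so U_p = 78.25 × 10/17.97 = 43.5 L/s.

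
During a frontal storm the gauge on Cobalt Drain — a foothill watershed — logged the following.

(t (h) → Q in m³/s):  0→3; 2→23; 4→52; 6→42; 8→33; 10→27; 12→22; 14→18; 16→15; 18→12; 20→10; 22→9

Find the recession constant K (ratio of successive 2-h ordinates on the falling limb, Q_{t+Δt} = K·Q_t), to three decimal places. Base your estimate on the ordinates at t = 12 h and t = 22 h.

Using the recession-limb readings at t = 12 h and t = 22 h: Q falls from 22 to 9 m³/s over 5 intervals.
K = (Q₂/Q₁)^(1/5) = (9/22)^(1/5) = 0.836.

K ≈ 0.836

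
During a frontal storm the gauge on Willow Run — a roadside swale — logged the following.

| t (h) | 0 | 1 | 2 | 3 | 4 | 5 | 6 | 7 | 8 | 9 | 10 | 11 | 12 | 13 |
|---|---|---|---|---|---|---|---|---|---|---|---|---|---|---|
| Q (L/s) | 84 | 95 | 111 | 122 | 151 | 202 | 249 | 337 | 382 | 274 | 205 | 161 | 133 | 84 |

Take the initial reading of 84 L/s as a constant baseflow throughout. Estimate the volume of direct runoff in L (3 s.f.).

Direct-runoff ordinates (Q − Q_b): 0.0, 11.0, 27.0, 38.0, 67.0, 118.0, 165.0, 253.0, 298.0, 190.0, 121.0, 77.0, 49.0, 0.0 L/s.
ΣQ_DR = 1414 L/s.
With Δt = 1 h = 3600 s, V = ΣQ_DR · Δt = 1414 × 3600 = 5.09 × 10^6 L.

V ≈ 5.09 × 10^6 L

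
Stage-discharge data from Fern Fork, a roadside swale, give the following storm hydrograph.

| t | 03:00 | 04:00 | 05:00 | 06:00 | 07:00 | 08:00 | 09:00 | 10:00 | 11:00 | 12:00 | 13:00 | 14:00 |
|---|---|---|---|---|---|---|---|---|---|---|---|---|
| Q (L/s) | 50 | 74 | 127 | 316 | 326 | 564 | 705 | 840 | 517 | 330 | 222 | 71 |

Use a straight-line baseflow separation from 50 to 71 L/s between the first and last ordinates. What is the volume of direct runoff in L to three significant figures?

Direct-runoff ordinates (Q − Q_b): 0.00, 22.09, 73.18, 260.27, 268.36, 504.45, 643.55, 776.64, 451.73, 262.82, 152.91, 0.00 L/s.
ΣQ_DR = 3416 L/s.
With Δt = 1 h = 3600 s, V = ΣQ_DR · Δt = 3416 × 3600 = 1.23 × 10^7 L.

V ≈ 1.23 × 10^7 L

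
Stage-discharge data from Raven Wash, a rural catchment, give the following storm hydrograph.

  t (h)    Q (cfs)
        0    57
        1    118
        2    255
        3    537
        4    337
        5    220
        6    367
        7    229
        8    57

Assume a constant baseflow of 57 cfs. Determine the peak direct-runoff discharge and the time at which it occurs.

Subtracting baseflow gives direct-runoff ordinates: 0.0, 61.0, 198.0, 480.0, 280.0, 163.0, 310.0, 172.0, 0.0 cfs.
The maximum is 480.0 cfs, occurring at the reading for t = 3 h.

Q_p = 480.0 cfs at t = 3 h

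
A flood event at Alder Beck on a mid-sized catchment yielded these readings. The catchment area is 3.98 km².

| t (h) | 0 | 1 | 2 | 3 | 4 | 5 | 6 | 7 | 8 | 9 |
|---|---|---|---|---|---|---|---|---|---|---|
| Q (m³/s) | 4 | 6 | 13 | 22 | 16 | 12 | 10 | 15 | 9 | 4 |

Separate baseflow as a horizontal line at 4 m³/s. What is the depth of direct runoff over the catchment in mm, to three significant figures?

d ≈ 64.2 mm

Direct runoff: 0.0, 2.0, 9.0, 18.0, 12.0, 8.0, 6.0, 11.0, 5.0, 0.0 m³/s; ΣQ_DR = 71.00 m³/s.
V = ΣQ_DR · Δt = 71.00 × 3600 s = 2.556 × 10^5 m³.
Over A = 3.98 km², depth = V / A = 64.2 mm.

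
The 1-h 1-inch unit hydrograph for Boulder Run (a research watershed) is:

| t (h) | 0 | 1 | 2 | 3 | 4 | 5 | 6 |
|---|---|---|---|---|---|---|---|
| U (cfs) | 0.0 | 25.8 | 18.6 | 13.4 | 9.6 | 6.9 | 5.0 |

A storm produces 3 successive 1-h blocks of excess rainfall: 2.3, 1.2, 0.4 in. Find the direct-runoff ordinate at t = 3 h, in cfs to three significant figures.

Q ≈ 63.5 cfs

By discrete convolution, Q_j = Σ (P_i / 1 in) · U_{j−i}.
At t = 3 h (j=3): Q = (2.3/1)·13.4 + (1.2/1)·18.6 + (0.4/1)·25.8 = 63.5 cfs.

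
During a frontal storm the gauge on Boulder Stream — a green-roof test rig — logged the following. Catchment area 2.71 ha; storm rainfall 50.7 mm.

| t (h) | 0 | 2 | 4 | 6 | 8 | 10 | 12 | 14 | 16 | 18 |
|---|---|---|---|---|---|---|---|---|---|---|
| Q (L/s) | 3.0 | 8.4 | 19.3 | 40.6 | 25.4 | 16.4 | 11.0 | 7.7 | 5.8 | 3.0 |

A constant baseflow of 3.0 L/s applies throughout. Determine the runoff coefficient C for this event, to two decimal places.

ΣQ_DR = 110.6 L/s; V = ΣQ_DR·Δt = 7.963 × 10^5 L.
Runoff depth d = V / A = 29.38 mm.
C = d / P = 29.38 / 50.7 = 0.58.

C ≈ 0.58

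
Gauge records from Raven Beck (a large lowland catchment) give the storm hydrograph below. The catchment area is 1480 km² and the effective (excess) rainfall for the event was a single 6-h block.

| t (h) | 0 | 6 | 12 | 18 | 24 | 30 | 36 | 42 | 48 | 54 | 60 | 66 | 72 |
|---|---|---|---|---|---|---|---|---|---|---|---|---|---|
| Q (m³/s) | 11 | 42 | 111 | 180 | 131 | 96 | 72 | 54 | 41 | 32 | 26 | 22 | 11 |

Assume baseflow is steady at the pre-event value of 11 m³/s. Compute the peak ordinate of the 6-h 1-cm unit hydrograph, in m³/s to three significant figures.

Direct runoff: 0.0, 31.0, 100.0, 169.0, 120.0, 85.0, 61.0, 43.0, 30.0, 21.0, 15.0, 11.0, 0.0 m³/s; ΣQ_DR = 686.0 m³/s, peak = 169.0 m³/s.
Runoff depth d = ΣQ_DR·Δt / A = 686.0 × 21600 / (1480 km²) = 10.01 mm.
The 1-cm UH is the DRH scaled by (10 mm)/d, so U_p = 169.0 × 10/10.01 = 169 m³/s.

U_p ≈ 169 m³/s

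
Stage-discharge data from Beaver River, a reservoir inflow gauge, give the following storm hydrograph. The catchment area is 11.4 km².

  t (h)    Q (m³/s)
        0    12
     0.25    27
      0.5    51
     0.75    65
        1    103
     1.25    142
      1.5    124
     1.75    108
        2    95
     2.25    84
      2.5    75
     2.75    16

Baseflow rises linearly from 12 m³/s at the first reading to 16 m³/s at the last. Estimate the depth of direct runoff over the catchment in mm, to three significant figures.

d ≈ 57.9 mm

Direct runoff: 0.00, 14.64, 38.27, 51.91, 89.55, 128.18, 109.82, 93.45, 80.09, 68.73, 59.36, 0.00 m³/s; ΣQ_DR = 734.0 m³/s.
V = ΣQ_DR · Δt = 734.0 × 900 s = 6.606 × 10^5 m³.
Over A = 11.4 km², depth = V / A = 57.9 mm.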